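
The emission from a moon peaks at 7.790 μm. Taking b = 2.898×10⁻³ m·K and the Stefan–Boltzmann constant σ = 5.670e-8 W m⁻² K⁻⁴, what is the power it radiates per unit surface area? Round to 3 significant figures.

Wien's law: T = b/λ_max = 2.898×10⁻³/7.790×10⁻⁶ = 372.015 K.
Then I = σT⁴ = 5.670×10⁻⁸×(372.015)⁴ = 1.09×10³ W/m².

I ≈ 1.09×10³ W/m²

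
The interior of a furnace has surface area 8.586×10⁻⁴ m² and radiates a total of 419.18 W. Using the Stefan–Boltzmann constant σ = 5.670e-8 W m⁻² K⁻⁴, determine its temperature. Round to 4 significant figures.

Area A = 8.586×10⁻⁴ m².
P = σAT⁴ ⇒ T = (P/(σA))^(1/4) = (419.18/(5.670×10⁻⁸×8.586×10⁻⁴))^(1/4) = 1713 K.

T ≈ 1713 K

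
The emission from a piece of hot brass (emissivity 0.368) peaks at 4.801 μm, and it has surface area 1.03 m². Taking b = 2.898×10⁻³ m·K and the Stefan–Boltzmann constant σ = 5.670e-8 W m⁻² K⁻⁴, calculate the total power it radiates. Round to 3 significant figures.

P ≈ 2.85×10³ W

Wien's law: T = b/λ_max = 2.898×10⁻³/4.801×10⁻⁶ = 603.624 K.
Area A = 1.03 m².
Then P = εσAT⁴ = 0.368×5.670×10⁻⁸×1.03×(603.624)⁴ = 2.85×10³ W.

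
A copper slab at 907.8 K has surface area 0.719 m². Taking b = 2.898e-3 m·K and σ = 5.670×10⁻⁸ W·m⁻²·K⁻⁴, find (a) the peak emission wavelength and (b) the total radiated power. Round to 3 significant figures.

λ_max ≈ 3.19 μm; P ≈ 2.77×10⁴ W

(a) λ_max = b/T = 2.898×10⁻³/907.8 = 3.192×10⁻⁶ m = 3.19 μm.
Area A = 0.719 m².
(b) P = σAT⁴ = 5.670×10⁻⁸×0.719×(907.8)⁴ = 2.77×10⁴ W.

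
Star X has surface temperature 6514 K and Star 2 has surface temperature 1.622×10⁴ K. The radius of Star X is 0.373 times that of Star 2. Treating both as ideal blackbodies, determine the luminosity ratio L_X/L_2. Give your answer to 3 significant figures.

L_X/L_2 ≈ 3.62×10⁻³

L ∝ R²T⁴, so L_X/L_2 = (R_X/R_2)²(T_X/T_2)⁴ = (0.373)² × (6514/1.622×10⁴)⁴ = 0.139129 × 0.0260128 = 3.62×10⁻³.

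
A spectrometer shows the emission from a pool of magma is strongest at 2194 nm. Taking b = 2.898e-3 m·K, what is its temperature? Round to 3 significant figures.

Wien's law gives T = b/λ_max = (2.898×10⁻³ m·K)/(2.194×10⁻⁶ m) = 1.32×10³ K.

T ≈ 1.32×10³ K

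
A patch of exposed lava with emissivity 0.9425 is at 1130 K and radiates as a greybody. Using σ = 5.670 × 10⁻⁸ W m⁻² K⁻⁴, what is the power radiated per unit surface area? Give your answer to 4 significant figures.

I ≈ 8.713×10⁴ W/m²

Stefan–Boltzmann: I = εσT⁴ = 0.9425 × 5.670×10⁻⁸ × (1130)⁴ = 8.713×10⁴ W/m².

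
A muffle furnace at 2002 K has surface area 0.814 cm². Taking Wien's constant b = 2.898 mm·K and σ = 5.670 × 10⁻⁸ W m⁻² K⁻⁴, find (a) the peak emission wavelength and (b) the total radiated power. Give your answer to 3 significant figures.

λ_max ≈ 1.45×10³ nm; P ≈ 74.1 W

(a) λ_max = b/T = 2.898×10⁻³/2002 = 1.448×10⁻⁶ m = 1.45×10³ nm.
Area A = 0.814 cm² = 8.14×10⁻⁵ m².
(b) P = σAT⁴ = 5.670×10⁻⁸×8.14×10⁻⁵×(2002)⁴ = 74.1 W.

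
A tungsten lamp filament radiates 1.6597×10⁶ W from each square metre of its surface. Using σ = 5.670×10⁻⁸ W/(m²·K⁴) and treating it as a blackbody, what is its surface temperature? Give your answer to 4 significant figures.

I = σT⁴, so T = (I/σ)^(1/4) = (1.6597×10⁶/(5.670×10⁻⁸))^(1/4) = 2326 K.

T ≈ 2326 K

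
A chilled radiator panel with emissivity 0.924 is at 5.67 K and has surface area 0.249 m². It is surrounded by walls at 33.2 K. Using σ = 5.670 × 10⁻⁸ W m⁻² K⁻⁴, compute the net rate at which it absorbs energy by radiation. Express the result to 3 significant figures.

Area A = 0.249 m².
Net radiated power P_net = εσA(T⁴ − T₀⁴) = 0.924×5.670×10⁻⁸×0.249×(5.67⁴ − 33.2⁴).
T⁴ − T₀⁴ = 1033.55 − 1.21493×10⁶ = -1.21390×10⁶ K⁴, so P_net = -0.0158 W — negative, meaning a net gain of 0.0158 W.

Net gain ≈ 0.0158 W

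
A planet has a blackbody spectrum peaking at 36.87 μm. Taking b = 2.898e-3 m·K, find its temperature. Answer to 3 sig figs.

Wien's law gives T = b/λ_max = (2.898×10⁻³ m·K)/(3.687×10⁻⁵ m) = 78.6 K.

T ≈ 78.6 K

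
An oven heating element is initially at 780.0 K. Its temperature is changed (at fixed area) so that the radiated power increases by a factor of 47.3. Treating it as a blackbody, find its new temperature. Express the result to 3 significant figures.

P ∝ T⁴, so T₂/T₁ = (P₂/P₁)^(1/4) = (47.3)^(1/4) = 2.62250.
T₂ = 780.0 × 2.62250 = 2.05×10³ K.

T₂ ≈ 2.05×10³ K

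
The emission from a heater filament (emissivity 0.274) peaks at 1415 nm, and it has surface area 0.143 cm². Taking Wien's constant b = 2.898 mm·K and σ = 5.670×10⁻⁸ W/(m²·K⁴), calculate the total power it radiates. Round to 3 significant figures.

Wien's law: T = b/λ_max = 2.898×10⁻³/1.415×10⁻⁶ = 2048.06 K.
Area A = 0.143 cm² = 1.43×10⁻⁵ m².
Then P = εσAT⁴ = 0.274×5.670×10⁻⁸×1.43×10⁻⁵×(2048.06)⁴ = 3.91 W.

P ≈ 3.91 W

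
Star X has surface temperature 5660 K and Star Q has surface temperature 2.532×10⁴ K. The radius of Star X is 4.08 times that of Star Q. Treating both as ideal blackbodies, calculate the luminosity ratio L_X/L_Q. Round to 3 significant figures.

L ∝ R²T⁴, so L_X/L_Q = (R_X/R_Q)²(T_X/T_Q)⁴ = (4.08)² × (5660/2.532×10⁴)⁴ = 16.6464 × 2.49696×10⁻³ = 0.0416.

L_X/L_Q ≈ 0.0416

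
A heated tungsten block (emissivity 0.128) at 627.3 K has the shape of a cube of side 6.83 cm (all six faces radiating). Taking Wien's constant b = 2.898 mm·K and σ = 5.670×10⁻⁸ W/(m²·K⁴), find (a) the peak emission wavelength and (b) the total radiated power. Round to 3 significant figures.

(a) λ_max = b/T = 2.898×10⁻³/627.3 = 4.620×10⁻⁶ m = 4.62 μm.
Area A = 6s² = 6×(0.0683 m)² = 0.0279893 m².
(b) P = εσAT⁴ = 0.128×5.670×10⁻⁸×0.0279893×(627.3)⁴ = 31.5 W.

λ_max ≈ 4.62 μm; P ≈ 31.5 W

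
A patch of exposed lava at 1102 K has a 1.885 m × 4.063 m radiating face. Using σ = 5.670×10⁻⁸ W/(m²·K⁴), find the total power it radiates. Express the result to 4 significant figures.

P ≈ 6.404×10⁵ W

Area A = 1.885 × 4.063 = 7.65875 m².
P = σAT⁴ = 5.670×10⁻⁸ × 7.65875 × (1102)⁴ = 6.404×10⁵ W.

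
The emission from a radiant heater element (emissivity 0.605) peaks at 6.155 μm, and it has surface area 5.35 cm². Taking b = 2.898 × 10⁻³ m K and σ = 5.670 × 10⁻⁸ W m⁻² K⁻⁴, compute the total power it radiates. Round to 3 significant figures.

Wien's law: T = b/λ_max = 2.898×10⁻³/6.155×10⁻⁶ = 470.837 K.
Area A = 5.35 cm² = 5.35×10⁻⁴ m².
Then P = εσAT⁴ = 0.605×5.670×10⁻⁸×5.35×10⁻⁴×(470.837)⁴ = 0.902 W.

P ≈ 0.902 W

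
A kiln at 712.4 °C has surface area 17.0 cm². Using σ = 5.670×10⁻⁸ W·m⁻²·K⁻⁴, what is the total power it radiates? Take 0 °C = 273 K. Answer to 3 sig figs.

T = 712.4 °C + 273 = 985.4 K.
Area A = 17.0 cm² = 1.70×10⁻³ m².
P = σAT⁴ = 5.670×10⁻⁸ × 1.70×10⁻³ × (985.4)⁴ = 90.9 W.

P ≈ 90.9 W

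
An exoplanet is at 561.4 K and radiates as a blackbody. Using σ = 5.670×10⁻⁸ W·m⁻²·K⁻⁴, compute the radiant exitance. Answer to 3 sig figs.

Stefan–Boltzmann: I = σT⁴ = 5.670×10⁻⁸ × (561.4)⁴ = 5.63×10³ W/m².

I ≈ 5.63×10³ W/m²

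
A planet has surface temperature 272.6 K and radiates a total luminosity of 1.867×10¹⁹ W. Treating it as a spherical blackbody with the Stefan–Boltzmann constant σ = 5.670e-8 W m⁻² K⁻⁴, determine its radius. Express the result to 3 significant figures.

L = 4πR²σT⁴ ⇒ R = √(L/(4πσT⁴)).
σT⁴ = 313.102 W/m², so R = √(1.867×10¹⁹/(4π×313.102)) = 6.89×10⁷ m.

R ≈ 6.89×10⁷ m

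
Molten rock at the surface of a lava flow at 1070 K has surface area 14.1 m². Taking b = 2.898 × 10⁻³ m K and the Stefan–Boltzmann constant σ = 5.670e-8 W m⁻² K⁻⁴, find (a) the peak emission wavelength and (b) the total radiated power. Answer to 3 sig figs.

λ_max ≈ 2.71×10³ nm; P ≈ 1.05×10⁶ W

(a) λ_max = b/T = 2.898×10⁻³/1070 = 2.708×10⁻⁶ m = 2.71×10³ nm.
Area A = 14.1 m².
(b) P = σAT⁴ = 5.670×10⁻⁸×14.1×(1070)⁴ = 1.05×10⁶ W.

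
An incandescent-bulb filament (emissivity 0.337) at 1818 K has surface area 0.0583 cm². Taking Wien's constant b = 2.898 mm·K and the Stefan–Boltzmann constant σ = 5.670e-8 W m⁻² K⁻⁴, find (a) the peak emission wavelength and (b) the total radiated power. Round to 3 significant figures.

λ_max ≈ 1.59×10³ nm; P ≈ 1.22 W

(a) λ_max = b/T = 2.898×10⁻³/1818 = 1.594×10⁻⁶ m = 1.59×10³ nm.
Area A = 0.0583 cm² = 5.83×10⁻⁶ m².
(b) P = εσAT⁴ = 0.337×5.670×10⁻⁸×5.83×10⁻⁶×(1818)⁴ = 1.22 W.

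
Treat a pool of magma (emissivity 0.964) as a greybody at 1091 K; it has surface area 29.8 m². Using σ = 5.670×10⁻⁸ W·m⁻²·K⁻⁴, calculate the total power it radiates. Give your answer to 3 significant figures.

Area A = 29.8 m².
P = εσAT⁴ = 0.964 × 5.670×10⁻⁸ × 29.8 × (1091)⁴ = 2.31×10⁶ W.

P ≈ 2.31×10⁶ W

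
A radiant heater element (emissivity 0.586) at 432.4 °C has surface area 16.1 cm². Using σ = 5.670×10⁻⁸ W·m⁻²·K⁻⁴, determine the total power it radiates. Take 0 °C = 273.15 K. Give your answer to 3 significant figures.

T = 432.4 °C + 273.15 = 705.55 K.
Area A = 16.1 cm² = 1.61×10⁻³ m².
P = εσAT⁴ = 0.586 × 5.670×10⁻⁸ × 1.61×10⁻³ × (705.55)⁴ = 13.3 W.

P ≈ 13.3 W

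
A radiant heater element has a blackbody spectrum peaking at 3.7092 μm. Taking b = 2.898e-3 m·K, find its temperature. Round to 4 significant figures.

Wien's law gives T = b/λ_max = (2.898×10⁻³ m·K)/(3.7092×10⁻⁶ m) = 781.3 K.

T ≈ 781.3 K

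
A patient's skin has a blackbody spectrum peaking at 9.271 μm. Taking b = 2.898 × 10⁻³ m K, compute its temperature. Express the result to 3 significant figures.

T ≈ 313 K

Wien's law gives T = b/λ_max = (2.898×10⁻³ m·K)/(9.271×10⁻⁶ m) = 313 K.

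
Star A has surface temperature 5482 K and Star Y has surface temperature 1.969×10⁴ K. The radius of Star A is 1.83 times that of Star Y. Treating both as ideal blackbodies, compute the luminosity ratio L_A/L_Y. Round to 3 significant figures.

L_A/L_Y ≈ 0.0201

L ∝ R²T⁴, so L_A/L_Y = (R_A/R_Y)²(T_A/T_Y)⁴ = (1.83)² × (5482/1.969×10⁴)⁴ = 3.3489 × 6.00860×10⁻³ = 0.0201.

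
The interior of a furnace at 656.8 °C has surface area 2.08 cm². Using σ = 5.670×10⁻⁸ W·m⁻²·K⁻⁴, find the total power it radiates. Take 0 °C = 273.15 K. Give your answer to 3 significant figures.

T = 656.8 °C + 273.15 = 929.95 K.
Area A = 2.08 cm² = 2.08×10⁻⁴ m².
P = σAT⁴ = 5.670×10⁻⁸ × 2.08×10⁻⁴ × (929.95)⁴ = 8.82 W.

P ≈ 8.82 W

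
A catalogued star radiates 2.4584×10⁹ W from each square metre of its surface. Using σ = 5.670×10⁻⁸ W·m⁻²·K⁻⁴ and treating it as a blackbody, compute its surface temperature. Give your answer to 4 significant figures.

I = σT⁴, so T = (I/σ)^(1/4) = (2.4584×10⁹/(5.670×10⁻⁸))^(1/4) = 1.443×10⁴ K.

T ≈ 1.443×10⁴ K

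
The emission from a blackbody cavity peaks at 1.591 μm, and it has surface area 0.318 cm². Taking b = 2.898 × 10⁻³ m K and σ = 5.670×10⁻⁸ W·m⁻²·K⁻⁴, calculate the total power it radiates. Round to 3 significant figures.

P ≈ 19.8 W

Wien's law: T = b/λ_max = 2.898×10⁻³/1.591×10⁻⁶ = 1821.50 K.
Area A = 0.318 cm² = 3.18×10⁻⁵ m².
Then P = σAT⁴ = 5.670×10⁻⁸×3.18×10⁻⁵×(1821.50)⁴ = 19.8 W.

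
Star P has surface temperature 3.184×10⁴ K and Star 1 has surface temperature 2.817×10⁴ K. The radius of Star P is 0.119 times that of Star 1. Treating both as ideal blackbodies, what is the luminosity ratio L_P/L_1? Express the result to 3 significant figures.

L ∝ R²T⁴, so L_P/L_1 = (R_P/R_1)²(T_P/T_1)⁴ = (0.119)² × (3.184×10⁴/2.817×10⁴)⁴ = 0.014161 × 1.63209 = 0.0231.

L_P/L_1 ≈ 0.0231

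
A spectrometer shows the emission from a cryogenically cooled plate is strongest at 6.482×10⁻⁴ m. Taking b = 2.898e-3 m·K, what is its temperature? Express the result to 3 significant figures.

Wien's law gives T = b/λ_max = (2.898×10⁻³ m·K)/(6.482×10⁻⁴ m) = 4.47 K.

T ≈ 4.47 K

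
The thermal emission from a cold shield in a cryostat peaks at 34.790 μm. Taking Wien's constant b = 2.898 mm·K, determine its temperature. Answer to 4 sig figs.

Wien's law gives T = b/λ_max = (2.898×10⁻³ m·K)/(3.4790×10⁻⁵ m) = 83.30 K.

T ≈ 83.30 K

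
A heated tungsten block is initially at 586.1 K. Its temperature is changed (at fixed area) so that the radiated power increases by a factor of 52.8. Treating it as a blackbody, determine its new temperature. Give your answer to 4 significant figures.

T₂ ≈ 1580 K

P ∝ T⁴, so T₂/T₁ = (P₂/P₁)^(1/4) = (52.8)^(1/4) = 2.69562.
T₂ = 586.1 × 2.69562 = 1580 K.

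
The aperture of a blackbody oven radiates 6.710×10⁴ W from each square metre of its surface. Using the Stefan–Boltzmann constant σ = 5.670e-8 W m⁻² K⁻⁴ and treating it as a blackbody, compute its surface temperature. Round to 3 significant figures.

I = σT⁴, so T = (I/σ)^(1/4) = (6.710×10⁴/(5.670×10⁻⁸))^(1/4) = 1.04×10³ K.

T ≈ 1.04×10³ K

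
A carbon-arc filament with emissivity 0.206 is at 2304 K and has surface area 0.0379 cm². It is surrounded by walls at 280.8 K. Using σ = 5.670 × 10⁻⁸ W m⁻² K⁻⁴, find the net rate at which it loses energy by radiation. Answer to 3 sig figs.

Net loss ≈ 1.25 W

Area A = 0.0379 cm² = 3.79×10⁻⁶ m².
Net radiated power P_net = εσA(T⁴ − T₀⁴) = 0.206×5.670×10⁻⁸×3.79×10⁻⁶×(2304⁴ − 280.8⁴).
T⁴ − T₀⁴ = 2.81793×10¹³ − 6.21711×10⁹ = 2.81731×10¹³ K⁴, so P_net = 1.25 W.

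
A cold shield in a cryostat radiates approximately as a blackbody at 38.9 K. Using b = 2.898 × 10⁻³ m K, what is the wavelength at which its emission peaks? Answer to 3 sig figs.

Wien's displacement law: λ_max = b/T = (2.898×10⁻³ m·K)/(38.9 K) = 7.450×10⁻⁵ m.
That is 74.5 μm, in the infrared range.

λ_max ≈ 74.5 μm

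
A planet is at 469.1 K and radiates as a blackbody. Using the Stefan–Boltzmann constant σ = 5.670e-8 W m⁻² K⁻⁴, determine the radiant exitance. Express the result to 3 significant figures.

I ≈ 2.75×10³ W/m²

Stefan–Boltzmann: I = σT⁴ = 5.670×10⁻⁸ × (469.1)⁴ = 2.75×10³ W/m².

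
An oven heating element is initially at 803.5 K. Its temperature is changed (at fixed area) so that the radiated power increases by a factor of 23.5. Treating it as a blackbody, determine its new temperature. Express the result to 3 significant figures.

T₂ ≈ 1.77×10³ K

P ∝ T⁴, so T₂/T₁ = (P₂/P₁)^(1/4) = (23.5)^(1/4) = 2.20174.
T₂ = 803.5 × 2.20174 = 1.77×10³ K.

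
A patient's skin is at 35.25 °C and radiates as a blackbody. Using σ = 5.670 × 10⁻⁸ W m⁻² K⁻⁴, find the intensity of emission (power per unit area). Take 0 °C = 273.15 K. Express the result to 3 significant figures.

T = 35.25 °C + 273.15 = 308.40 K.
Stefan–Boltzmann: I = σT⁴ = 5.670×10⁻⁸ × (308.40)⁴ = 513 W/m².

I ≈ 513 W/m²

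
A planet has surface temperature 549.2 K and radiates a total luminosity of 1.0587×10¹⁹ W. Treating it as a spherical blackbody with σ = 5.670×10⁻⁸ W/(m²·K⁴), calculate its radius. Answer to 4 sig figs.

R ≈ 1.278×10⁷ m

L = 4πR²σT⁴ ⇒ R = √(L/(4πσT⁴)).
σT⁴ = 5158.28 W/m², so R = √(1.0587×10¹⁹/(4π×5158.28)) = 1.278×10⁷ m.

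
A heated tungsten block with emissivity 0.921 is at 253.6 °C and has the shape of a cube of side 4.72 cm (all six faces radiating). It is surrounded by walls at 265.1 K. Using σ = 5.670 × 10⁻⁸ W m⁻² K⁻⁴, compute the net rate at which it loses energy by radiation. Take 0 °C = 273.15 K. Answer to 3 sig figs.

Net loss ≈ 50.3 W

T = 253.6 °C + 273.15 = 526.75 K.
Area A = 6s² = 6×(0.0472 m)² = 0.013367 m².
Net radiated power P_net = εσA(T⁴ − T₀⁴) = 0.921×5.670×10⁻⁸×0.013367×(526.75⁴ − 265.1⁴).
T⁴ − T₀⁴ = 7.69871×10¹⁰ − 4.93900×10⁹ = 7.20481×10¹⁰ K⁴, so P_net = 50.3 W.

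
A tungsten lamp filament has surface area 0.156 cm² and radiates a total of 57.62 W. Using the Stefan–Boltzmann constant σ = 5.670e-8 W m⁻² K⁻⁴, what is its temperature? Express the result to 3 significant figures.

Area A = 0.156 cm² = 1.56×10⁻⁵ m².
P = σAT⁴ ⇒ T = (P/(σA))^(1/4) = (57.62/(5.670×10⁻⁸×1.56×10⁻⁵))^(1/4) = 2.84×10³ K.

T ≈ 2.84×10³ K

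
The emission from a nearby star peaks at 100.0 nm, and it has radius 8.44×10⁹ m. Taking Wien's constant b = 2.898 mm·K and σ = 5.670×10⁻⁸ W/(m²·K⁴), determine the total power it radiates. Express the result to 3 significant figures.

P ≈ 3.58×10³¹ W

Wien's law: T = b/λ_max = 2.898×10⁻³/1.000×10⁻⁷ = 28980.0 K.
Surface area A = 4πR² = 4π(8.44×10⁹ m)² = 8.95148×10²⁰ m².
Then P = σAT⁴ = 5.670×10⁻⁸×8.95148×10²⁰×(28980.0)⁴ = 3.58×10³¹ W.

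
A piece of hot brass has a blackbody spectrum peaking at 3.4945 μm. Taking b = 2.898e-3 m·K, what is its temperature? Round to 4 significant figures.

Wien's law gives T = b/λ_max = (2.898×10⁻³ m·K)/(3.4945×10⁻⁶ m) = 829.3 K.

T ≈ 829.3 K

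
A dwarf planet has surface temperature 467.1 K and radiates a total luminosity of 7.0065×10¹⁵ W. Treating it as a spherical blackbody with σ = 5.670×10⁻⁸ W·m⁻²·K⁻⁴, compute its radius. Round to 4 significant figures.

R ≈ 4.545×10⁵ m

L = 4πR²σT⁴ ⇒ R = √(L/(4πσT⁴)).
σT⁴ = 2699.12 W/m², so R = √(7.0065×10¹⁵/(4π×2699.12)) = 4.545×10⁵ m.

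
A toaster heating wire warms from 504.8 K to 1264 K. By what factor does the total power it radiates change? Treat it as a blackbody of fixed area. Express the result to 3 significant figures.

P₂/P₁ ≈ 39.3

P ∝ T⁴, so P₂/P₁ = (T₂/T₁)⁴ = (1264/504.8)⁴ = (2.50396)⁴ = 39.3.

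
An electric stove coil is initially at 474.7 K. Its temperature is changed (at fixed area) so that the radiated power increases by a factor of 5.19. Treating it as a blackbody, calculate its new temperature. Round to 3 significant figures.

T₂ ≈ 716 K

P ∝ T⁴, so T₂/T₁ = (P₂/P₁)^(1/4) = (5.19)^(1/4) = 1.50936.
T₂ = 474.7 × 1.50936 = 716 K.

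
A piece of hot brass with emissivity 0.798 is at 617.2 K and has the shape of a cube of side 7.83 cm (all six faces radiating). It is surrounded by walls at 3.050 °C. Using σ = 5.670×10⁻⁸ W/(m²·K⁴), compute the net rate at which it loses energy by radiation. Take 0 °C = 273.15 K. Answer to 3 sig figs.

Net loss ≈ 232 W

Surroundings: T = 3.050 °C + 273.15 = 276.200 K.
Area A = 6s² = 6×(0.0783 m)² = 0.0367853 m².
Net radiated power P_net = εσA(T⁴ − T₀⁴) = 0.798×5.670×10⁻⁸×0.0367853×(617.2⁴ − 276.200⁴).
T⁴ − T₀⁴ = 1.45112×10¹¹ − 5.81962×10⁹ = 1.39292×10¹¹ K⁴, so P_net = 232 W.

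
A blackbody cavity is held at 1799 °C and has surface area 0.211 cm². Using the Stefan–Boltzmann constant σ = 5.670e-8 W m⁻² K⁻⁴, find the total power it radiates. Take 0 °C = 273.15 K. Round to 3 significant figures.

P ≈ 22.1 W

T = 1799 °C + 273.15 = 2072.15 K.
Area A = 0.211 cm² = 2.11×10⁻⁵ m².
P = σAT⁴ = 5.670×10⁻⁸ × 2.11×10⁻⁵ × (2072.15)⁴ = 22.1 W.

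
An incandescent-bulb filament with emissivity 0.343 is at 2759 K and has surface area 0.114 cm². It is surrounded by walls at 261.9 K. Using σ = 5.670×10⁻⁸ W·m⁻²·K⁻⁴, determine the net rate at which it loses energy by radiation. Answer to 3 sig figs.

Area A = 0.114 cm² = 1.14×10⁻⁵ m².
Net radiated power P_net = εσA(T⁴ − T₀⁴) = 0.343×5.670×10⁻⁸×1.14×10⁻⁵×(2759⁴ − 261.9⁴).
T⁴ − T₀⁴ = 5.79438×10¹³ − 4.70481×10⁹ = 5.79391×10¹³ K⁴, so P_net = 12.8 W.

Net loss ≈ 12.8 W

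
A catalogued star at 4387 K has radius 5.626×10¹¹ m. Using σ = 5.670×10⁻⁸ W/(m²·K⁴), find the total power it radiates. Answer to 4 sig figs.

P ≈ 8.353×10³¹ W

Surface area A = 4πR² = 4π(5.626×10¹¹ m)² = 3.97749×10²⁴ m².
P = σAT⁴ = 5.670×10⁻⁸ × 3.97749×10²⁴ × (4387)⁴ = 8.353×10³¹ W.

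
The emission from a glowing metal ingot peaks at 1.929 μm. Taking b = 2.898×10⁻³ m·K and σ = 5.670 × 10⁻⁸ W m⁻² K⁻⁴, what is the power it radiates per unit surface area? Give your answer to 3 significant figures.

Wien's law: T = b/λ_max = 2.898×10⁻³/1.929×10⁻⁶ = 1502.33 K.
Then I = σT⁴ = 5.670×10⁻⁸×(1502.33)⁴ = 2.89×10⁵ W/m².

I ≈ 2.89×10⁵ W/m²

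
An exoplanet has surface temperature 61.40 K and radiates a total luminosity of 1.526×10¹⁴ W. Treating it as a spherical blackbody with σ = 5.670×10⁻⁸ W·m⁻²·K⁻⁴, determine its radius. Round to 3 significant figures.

L = 4πR²σT⁴ ⇒ R = √(L/(4πσT⁴)).
σT⁴ = 0.805854 W/m², so R = √(1.526×10¹⁴/(4π×0.805854)) = 3.88×10⁶ m.

R ≈ 3.88×10⁶ m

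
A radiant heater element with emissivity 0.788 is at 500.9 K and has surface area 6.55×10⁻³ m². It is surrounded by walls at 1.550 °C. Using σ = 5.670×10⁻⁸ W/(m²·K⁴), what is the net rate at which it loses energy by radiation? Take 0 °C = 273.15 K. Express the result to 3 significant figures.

Surroundings: T = 1.550 °C + 273.15 = 274.700 K.
Area A = 6.55×10⁻³ m².
Net radiated power P_net = εσA(T⁴ − T₀⁴) = 0.788×5.670×10⁻⁸×6.55×10⁻³×(500.9⁴ − 274.700⁴).
T⁴ − T₀⁴ = 6.29512×10¹⁰ − 5.69423×10⁹ = 5.72570×10¹⁰ K⁴, so P_net = 16.8 W.

Net loss ≈ 16.8 W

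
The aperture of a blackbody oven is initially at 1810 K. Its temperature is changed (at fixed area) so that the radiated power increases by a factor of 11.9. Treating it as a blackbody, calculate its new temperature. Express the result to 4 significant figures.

T₂ ≈ 3362 K

P ∝ T⁴, so T₂/T₁ = (P₂/P₁)^(1/4) = (11.9)^(1/4) = 1.85732.
T₂ = 1810 × 1.85732 = 3362 K.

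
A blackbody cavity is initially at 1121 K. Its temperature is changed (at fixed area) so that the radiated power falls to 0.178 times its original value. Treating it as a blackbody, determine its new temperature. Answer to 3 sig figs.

P ∝ T⁴, so T₂/T₁ = (P₂/P₁)^(1/4) = (0.178)^(1/4) = 0.649539.
T₂ = 1121 × 0.649539 = 728 K.

T₂ ≈ 728 K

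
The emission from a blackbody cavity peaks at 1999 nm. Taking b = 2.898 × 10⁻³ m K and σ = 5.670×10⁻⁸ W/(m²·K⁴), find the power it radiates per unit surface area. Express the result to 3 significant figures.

Wien's law: T = b/λ_max = 2.898×10⁻³/1.999×10⁻⁶ = 1449.72 K.
Then I = σT⁴ = 5.670×10⁻⁸×(1449.72)⁴ = 2.50×10⁵ W/m².

I ≈ 2.50×10⁵ W/m²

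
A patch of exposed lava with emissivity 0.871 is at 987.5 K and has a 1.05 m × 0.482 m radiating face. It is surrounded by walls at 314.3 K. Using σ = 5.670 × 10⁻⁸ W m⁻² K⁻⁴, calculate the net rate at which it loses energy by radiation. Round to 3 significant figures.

Area A = 1.05 × 0.482 = 0.5061 m².
Net radiated power P_net = εσA(T⁴ − T₀⁴) = 0.871×5.670×10⁻⁸×0.5061×(987.5⁴ − 314.3⁴).
T⁴ − T₀⁴ = 9.50930×10¹¹ − 9.75838×10⁹ = 9.41172×10¹¹ K⁴, so P_net = 2.35×10⁴ W.

Net loss ≈ 2.35×10⁴ W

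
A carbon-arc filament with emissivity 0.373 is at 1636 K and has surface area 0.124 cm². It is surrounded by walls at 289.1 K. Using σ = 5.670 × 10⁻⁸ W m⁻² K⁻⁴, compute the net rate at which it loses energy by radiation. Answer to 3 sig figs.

Area A = 0.124 cm² = 1.24×10⁻⁵ m².
Net radiated power P_net = εσA(T⁴ − T₀⁴) = 0.373×5.670×10⁻⁸×1.24×10⁻⁵×(1636⁴ − 289.1⁴).
T⁴ − T₀⁴ = 7.16363×10¹² − 6.98542×10⁹ = 7.15664×10¹² K⁴, so P_net = 1.88 W.

Net loss ≈ 1.88 W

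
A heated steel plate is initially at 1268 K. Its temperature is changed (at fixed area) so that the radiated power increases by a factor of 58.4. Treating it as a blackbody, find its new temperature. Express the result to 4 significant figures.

T₂ ≈ 3505 K

P ∝ T⁴, so T₂/T₁ = (P₂/P₁)^(1/4) = (58.4)^(1/4) = 2.76441.
T₂ = 1268 × 2.76441 = 3505 K.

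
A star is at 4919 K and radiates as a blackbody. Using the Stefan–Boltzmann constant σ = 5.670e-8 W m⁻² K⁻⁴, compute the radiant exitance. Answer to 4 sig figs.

I ≈ 3.320×10⁷ W/m²

Stefan–Boltzmann: I = σT⁴ = 5.670×10⁻⁸ × (4919)⁴ = 3.320×10⁷ W/m².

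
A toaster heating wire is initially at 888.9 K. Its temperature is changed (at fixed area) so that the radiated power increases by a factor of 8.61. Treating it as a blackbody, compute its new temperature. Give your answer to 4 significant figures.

T₂ ≈ 1523 K

P ∝ T⁴, so T₂/T₁ = (P₂/P₁)^(1/4) = (8.61)^(1/4) = 1.71297.
T₂ = 888.9 × 1.71297 = 1523 K.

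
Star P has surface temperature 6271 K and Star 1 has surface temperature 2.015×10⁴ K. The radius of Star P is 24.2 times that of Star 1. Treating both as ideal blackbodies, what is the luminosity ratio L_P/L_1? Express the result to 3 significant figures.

L ∝ R²T⁴, so L_P/L_1 = (R_P/R_1)²(T_P/T_1)⁴ = (24.2)² × (6271/2.015×10⁴)⁴ = 585.64 × 9.38095×10⁻³ = 5.49.

L_P/L_1 ≈ 5.49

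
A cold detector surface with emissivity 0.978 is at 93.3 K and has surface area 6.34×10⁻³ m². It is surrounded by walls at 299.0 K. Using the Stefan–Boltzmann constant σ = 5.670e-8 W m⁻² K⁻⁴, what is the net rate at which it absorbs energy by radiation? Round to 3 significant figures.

Area A = 6.34×10⁻³ m².
Net radiated power P_net = εσA(T⁴ − T₀⁴) = 0.978×5.670×10⁻⁸×6.34×10⁻³×(93.3⁴ − 299.0⁴).
T⁴ − T₀⁴ = 7.57751×10⁷ − 7.99254×10⁹ = -7.91676×10⁹ K⁴, so P_net = -2.78 W — negative, meaning a net gain of 2.78 W.

Net gain ≈ 2.78 W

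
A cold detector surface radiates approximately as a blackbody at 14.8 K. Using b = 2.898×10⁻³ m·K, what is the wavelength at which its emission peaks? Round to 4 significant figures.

λ_max ≈ 0.1958 mm

Wien's displacement law: λ_max = b/T = (2.898×10⁻³ m·K)/(14.8 K) = 1.9581×10⁻⁴ m.
That is 0.1958 mm, in the infrared range.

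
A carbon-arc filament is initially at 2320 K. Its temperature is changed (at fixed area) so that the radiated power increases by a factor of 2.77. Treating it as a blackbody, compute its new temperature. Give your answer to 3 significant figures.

T₂ ≈ 2.99×10³ K

P ∝ T⁴, so T₂/T₁ = (P₂/P₁)^(1/4) = (2.77)^(1/4) = 1.29009.
T₂ = 2320 × 1.29009 = 2.99×10³ K.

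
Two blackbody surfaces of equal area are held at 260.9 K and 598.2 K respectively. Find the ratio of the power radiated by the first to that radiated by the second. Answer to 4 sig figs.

With equal areas, P₁/P₂ = (T₁/T₂)⁴ = (260.9/598.2)⁴ = 0.03618.

P₁/P₂ ≈ 0.03618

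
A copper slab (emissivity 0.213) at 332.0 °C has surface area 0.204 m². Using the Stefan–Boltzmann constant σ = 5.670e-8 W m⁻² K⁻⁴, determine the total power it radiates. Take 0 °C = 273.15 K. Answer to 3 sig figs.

P ≈ 330 W

T = 332.0 °C + 273.15 = 605.15 K.
Area A = 0.204 m².
P = εσAT⁴ = 0.213 × 5.670×10⁻⁸ × 0.204 × (605.15)⁴ = 330 W.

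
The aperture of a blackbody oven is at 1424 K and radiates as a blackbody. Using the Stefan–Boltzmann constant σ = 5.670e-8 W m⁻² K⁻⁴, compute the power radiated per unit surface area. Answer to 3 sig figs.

I ≈ 2.33×10⁵ W/m²

Stefan–Boltzmann: I = σT⁴ = 5.670×10⁻⁸ × (1424)⁴ = 2.33×10⁵ W/m².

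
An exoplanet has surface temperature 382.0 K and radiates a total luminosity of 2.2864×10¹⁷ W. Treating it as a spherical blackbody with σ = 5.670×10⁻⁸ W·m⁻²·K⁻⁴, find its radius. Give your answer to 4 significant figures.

L = 4πR²σT⁴ ⇒ R = √(L/(4πσT⁴)).
σT⁴ = 1207.36 W/m², so R = √(2.2864×10¹⁷/(4π×1207.36)) = 3.882×10⁶ m.

R ≈ 3.882×10⁶ m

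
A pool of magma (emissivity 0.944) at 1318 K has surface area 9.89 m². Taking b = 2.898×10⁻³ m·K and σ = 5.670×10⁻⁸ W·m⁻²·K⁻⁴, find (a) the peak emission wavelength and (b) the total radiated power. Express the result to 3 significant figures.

λ_max ≈ 2.20 μm; P ≈ 1.60×10⁶ W

(a) λ_max = b/T = 2.898×10⁻³/1318 = 2.199×10⁻⁶ m = 2.20 μm.
Area A = 9.89 m².
(b) P = εσAT⁴ = 0.944×5.670×10⁻⁸×9.89×(1318)⁴ = 1.60×10⁶ W.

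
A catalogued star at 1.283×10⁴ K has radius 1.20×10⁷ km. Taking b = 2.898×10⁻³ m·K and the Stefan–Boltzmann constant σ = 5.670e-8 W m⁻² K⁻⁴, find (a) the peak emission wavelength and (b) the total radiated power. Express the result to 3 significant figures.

λ_max ≈ 226 nm; P ≈ 2.78×10³⁰ W

(a) λ_max = b/T = 2.898×10⁻³/1.283×10⁴ = 2.259×10⁻⁷ m = 226 nm.
Surface area A = 4πR² = 4π(1.20×10¹⁰ m)² = 1.80956×10²¹ m².
(b) P = σAT⁴ = 5.670×10⁻⁸×1.80956×10²¹×(1.283×10⁴)⁴ = 2.78×10³⁰ W.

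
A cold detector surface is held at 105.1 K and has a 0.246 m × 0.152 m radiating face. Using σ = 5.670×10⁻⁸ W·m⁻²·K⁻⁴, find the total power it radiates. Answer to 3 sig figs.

P ≈ 0.259 W

Area A = 0.246 × 0.152 = 0.037392 m².
P = σAT⁴ = 5.670×10⁻⁸ × 0.037392 × (105.1)⁴ = 0.259 W.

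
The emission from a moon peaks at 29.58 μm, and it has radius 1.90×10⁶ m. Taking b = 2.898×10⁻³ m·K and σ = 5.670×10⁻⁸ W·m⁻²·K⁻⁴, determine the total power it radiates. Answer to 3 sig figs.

P ≈ 2.37×10¹⁴ W

Wien's law: T = b/λ_max = 2.898×10⁻³/2.958×10⁻⁵ = 97.9716 K.
Surface area A = 4πR² = 4π(1.90×10⁶ m)² = 4.53646×10¹³ m².
Then P = σAT⁴ = 5.670×10⁻⁸×4.53646×10¹³×(97.9716)⁴ = 2.37×10¹⁴ W.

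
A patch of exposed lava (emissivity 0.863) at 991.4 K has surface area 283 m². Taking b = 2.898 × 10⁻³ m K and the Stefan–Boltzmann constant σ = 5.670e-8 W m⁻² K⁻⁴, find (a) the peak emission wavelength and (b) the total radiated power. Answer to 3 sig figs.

λ_max ≈ 2.92 μm; P ≈ 1.34×10⁷ W

(a) λ_max = b/T = 2.898×10⁻³/991.4 = 2.923×10⁻⁶ m = 2.92 μm.
Area A = 283 m².
(b) P = εσAT⁴ = 0.863×5.670×10⁻⁸×283×(991.4)⁴ = 1.34×10⁷ W.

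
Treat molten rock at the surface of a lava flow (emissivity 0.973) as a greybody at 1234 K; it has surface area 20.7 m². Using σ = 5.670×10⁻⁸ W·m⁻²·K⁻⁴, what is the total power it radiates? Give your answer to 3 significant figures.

P ≈ 2.65×10⁶ W

Area A = 20.7 m².
P = εσAT⁴ = 0.973 × 5.670×10⁻⁸ × 20.7 × (1234)⁴ = 2.65×10⁶ W.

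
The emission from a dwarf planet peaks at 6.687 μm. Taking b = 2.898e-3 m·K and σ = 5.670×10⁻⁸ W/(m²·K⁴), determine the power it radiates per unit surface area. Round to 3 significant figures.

Wien's law: T = b/λ_max = 2.898×10⁻³/6.687×10⁻⁶ = 433.378 K.
Then I = σT⁴ = 5.670×10⁻⁸×(433.378)⁴ = 2.00×10³ W/m².

I ≈ 2.00×10³ W/m²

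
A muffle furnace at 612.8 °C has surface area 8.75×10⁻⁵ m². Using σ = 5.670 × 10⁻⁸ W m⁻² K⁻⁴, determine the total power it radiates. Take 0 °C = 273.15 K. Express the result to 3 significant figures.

P ≈ 3.06 W

T = 612.8 °C + 273.15 = 885.95 K.
Area A = 8.75×10⁻⁵ m².
P = σAT⁴ = 5.670×10⁻⁸ × 8.75×10⁻⁵ × (885.95)⁴ = 3.06 W.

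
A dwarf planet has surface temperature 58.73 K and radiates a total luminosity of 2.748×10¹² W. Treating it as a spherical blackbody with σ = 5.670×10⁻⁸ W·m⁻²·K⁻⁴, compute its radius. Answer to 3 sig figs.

R ≈ 5.69×10⁵ m

L = 4πR²σT⁴ ⇒ R = √(L/(4πσT⁴)).
σT⁴ = 0.674564 W/m², so R = √(2.748×10¹²/(4π×0.674564)) = 5.69×10⁵ m.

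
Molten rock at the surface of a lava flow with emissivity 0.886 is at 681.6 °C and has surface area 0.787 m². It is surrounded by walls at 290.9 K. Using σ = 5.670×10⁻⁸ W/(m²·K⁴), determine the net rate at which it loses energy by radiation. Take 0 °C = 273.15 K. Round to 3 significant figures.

T = 681.6 °C + 273.15 = 954.75 K.
Area A = 0.787 m².
Net radiated power P_net = εσA(T⁴ − T₀⁴) = 0.886×5.670×10⁻⁸×0.787×(954.75⁴ − 290.9⁴).
T⁴ − T₀⁴ = 8.30919×10¹¹ − 7.16102×10⁹ = 8.23758×10¹¹ K⁴, so P_net = 3.26×10⁴ W.

Net loss ≈ 3.26×10⁴ W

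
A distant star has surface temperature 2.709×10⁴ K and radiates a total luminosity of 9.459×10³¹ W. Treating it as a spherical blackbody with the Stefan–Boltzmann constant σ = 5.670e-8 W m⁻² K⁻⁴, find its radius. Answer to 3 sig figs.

R ≈ 1.57×10¹⁰ m

L = 4πR²σT⁴ ⇒ R = √(L/(4πσT⁴)).
σT⁴ = 3.05365×10¹⁰ W/m², so R = √(9.459×10³¹/(4π×3.05365×10¹⁰)) = 1.57×10¹⁰ m.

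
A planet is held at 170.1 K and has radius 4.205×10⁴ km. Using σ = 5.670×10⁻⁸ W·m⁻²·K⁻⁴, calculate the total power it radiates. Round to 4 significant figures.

P ≈ 1.055×10¹⁸ W

Surface area A = 4πR² = 4π(4.205×10⁷ m)² = 2.22199×10¹⁶ m².
P = σAT⁴ = 5.670×10⁻⁸ × 2.22199×10¹⁶ × (170.1)⁴ = 1.055×10¹⁸ W.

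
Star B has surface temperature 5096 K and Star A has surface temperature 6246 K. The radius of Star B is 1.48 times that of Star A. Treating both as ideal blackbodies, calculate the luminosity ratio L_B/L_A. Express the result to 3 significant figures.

L ∝ R²T⁴, so L_B/L_A = (R_B/R_A)²(T_B/T_A)⁴ = (1.48)² × (5096/6246)⁴ = 2.1904 × 0.443108 = 0.971.

L_B/L_A ≈ 0.971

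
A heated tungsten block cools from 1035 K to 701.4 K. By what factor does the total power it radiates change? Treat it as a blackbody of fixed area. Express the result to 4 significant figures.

P ∝ T⁴, so P₂/P₁ = (T₂/T₁)⁴ = (701.4/1035)⁴ = (0.677681)⁴ = 0.2109.

P₂/P₁ ≈ 0.2109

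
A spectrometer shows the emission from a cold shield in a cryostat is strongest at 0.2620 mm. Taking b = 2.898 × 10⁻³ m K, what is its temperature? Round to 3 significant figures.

T ≈ 11.1 K

Wien's law gives T = b/λ_max = (2.898×10⁻³ m·K)/(2.620×10⁻⁴ m) = 11.1 K.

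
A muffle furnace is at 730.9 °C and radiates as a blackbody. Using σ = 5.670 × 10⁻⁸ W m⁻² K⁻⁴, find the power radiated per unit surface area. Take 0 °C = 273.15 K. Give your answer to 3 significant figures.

T = 730.9 °C + 273.15 = 1004.05 K.
Stefan–Boltzmann: I = σT⁴ = 5.670×10⁻⁸ × (1004.05)⁴ = 5.76×10⁴ W/m².

I ≈ 5.76×10⁴ W/m²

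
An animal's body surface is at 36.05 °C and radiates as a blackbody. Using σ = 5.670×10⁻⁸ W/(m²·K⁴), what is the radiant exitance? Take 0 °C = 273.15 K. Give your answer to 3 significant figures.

I ≈ 518 W/m²

T = 36.05 °C + 273.15 = 309.20 K.
Stefan–Boltzmann: I = σT⁴ = 5.670×10⁻⁸ × (309.20)⁴ = 518 W/m².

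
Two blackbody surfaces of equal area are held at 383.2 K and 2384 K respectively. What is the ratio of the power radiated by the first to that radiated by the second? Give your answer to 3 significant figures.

With equal areas, P₁/P₂ = (T₁/T₂)⁴ = (383.2/2384)⁴ = 6.68×10⁻⁴.

P₁/P₂ ≈ 6.68×10⁻⁴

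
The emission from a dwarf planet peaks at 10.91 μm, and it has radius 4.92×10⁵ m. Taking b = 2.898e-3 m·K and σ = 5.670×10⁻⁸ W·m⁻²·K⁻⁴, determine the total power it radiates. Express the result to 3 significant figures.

P ≈ 8.59×10¹⁴ W

Wien's law: T = b/λ_max = 2.898×10⁻³/1.091×10⁻⁵ = 265.628 K.
Surface area A = 4πR² = 4π(4.92×10⁵ m)² = 3.04187×10¹² m².
Then P = σAT⁴ = 5.670×10⁻⁸×3.04187×10¹²×(265.628)⁴ = 8.59×10¹⁴ W.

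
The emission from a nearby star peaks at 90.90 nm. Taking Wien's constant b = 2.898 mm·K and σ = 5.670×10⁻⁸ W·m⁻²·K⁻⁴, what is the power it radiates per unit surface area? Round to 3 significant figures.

I ≈ 5.86×10¹⁰ W/m²

Wien's law: T = b/λ_max = 2.898×10⁻³/9.090×10⁻⁸ = 31881.2 K.
Then I = σT⁴ = 5.670×10⁻⁸×(31881.2)⁴ = 5.86×10¹⁰ W/m².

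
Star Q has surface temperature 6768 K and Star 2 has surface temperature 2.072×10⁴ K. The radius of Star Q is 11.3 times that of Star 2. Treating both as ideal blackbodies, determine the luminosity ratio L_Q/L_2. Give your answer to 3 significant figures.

L_Q/L_2 ≈ 1.45

L ∝ R²T⁴, so L_Q/L_2 = (R_Q/R_2)²(T_Q/T_2)⁴ = (11.3)² × (6768/2.072×10⁴)⁴ = 127.69 × 0.0113837 = 1.45.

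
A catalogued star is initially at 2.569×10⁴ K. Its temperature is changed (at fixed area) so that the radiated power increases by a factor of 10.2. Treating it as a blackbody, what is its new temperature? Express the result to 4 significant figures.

T₂ ≈ 4.591×10⁴ K

P ∝ T⁴, so T₂/T₁ = (P₂/P₁)^(1/4) = (10.2)^(1/4) = 1.78710.
T₂ = 2.569×10⁴ × 1.78710 = 4.591×10⁴ K.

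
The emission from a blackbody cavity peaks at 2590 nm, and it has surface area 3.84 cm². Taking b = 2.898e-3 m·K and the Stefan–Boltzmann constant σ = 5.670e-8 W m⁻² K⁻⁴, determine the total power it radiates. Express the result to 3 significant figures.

P ≈ 34.1 W

Wien's law: T = b/λ_max = 2.898×10⁻³/2.590×10⁻⁶ = 1118.92 K.
Area A = 3.84 cm² = 3.84×10⁻⁴ m².
Then P = σAT⁴ = 5.670×10⁻⁸×3.84×10⁻⁴×(1118.92)⁴ = 34.1 W.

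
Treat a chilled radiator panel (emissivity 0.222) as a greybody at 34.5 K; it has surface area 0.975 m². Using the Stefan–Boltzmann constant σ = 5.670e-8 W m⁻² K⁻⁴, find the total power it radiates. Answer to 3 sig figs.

P ≈ 0.0174 W

Area A = 0.975 m².
P = εσAT⁴ = 0.222 × 5.670×10⁻⁸ × 0.975 × (34.5)⁴ = 0.0174 W.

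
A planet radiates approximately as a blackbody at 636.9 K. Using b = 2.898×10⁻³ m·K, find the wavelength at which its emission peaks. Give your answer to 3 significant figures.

Wien's displacement law: λ_max = b/T = (2.898×10⁻³ m·K)/(636.9 K) = 4.550×10⁻⁶ m.
That is 4.55 μm, in the infrared range.

λ_max ≈ 4.55 μm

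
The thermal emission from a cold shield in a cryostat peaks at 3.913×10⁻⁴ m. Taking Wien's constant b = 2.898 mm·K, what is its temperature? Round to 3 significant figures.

Wien's law gives T = b/λ_max = (2.898×10⁻³ m·K)/(3.913×10⁻⁴ m) = 7.41 K.

T ≈ 7.41 K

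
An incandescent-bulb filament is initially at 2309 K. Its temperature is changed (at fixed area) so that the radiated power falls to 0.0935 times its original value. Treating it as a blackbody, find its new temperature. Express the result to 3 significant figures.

P ∝ T⁴, so T₂/T₁ = (P₂/P₁)^(1/4) = (0.0935)^(1/4) = 0.552972.
T₂ = 2309 × 0.552972 = 1.28×10³ K.

T₂ ≈ 1.28×10³ K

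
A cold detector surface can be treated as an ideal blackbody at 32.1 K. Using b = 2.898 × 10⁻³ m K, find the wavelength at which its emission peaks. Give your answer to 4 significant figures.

Wien's displacement law: λ_max = b/T = (2.898×10⁻³ m·K)/(32.1 K) = 9.0280×10⁻⁵ m.
That is 90.28 μm, in the infrared range.

λ_max ≈ 90.28 μm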